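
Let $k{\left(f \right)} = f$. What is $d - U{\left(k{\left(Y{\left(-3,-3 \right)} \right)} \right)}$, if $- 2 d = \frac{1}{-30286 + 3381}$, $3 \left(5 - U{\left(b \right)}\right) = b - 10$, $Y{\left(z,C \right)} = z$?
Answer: $- \frac{1506677}{161430} \approx -9.3333$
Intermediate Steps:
$U{\left(b \right)} = \frac{25}{3} - \frac{b}{3}$ ($U{\left(b \right)} = 5 - \frac{b - 10}{3} = 5 - \frac{-10 + b}{3} = 5 - \left(- \frac{10}{3} + \frac{b}{3}\right) = \frac{25}{3} - \frac{b}{3}$)
$d = \frac{1}{53810}$ ($d = - \frac{1}{2 \left(-30286 + 3381\right)} = - \frac{1}{2 \left(-26905\right)} = \left(- \frac{1}{2}\right) \left(- \frac{1}{26905}\right) = \frac{1}{53810} \approx 1.8584 \cdot 10^{-5}$)
$d - U{\left(k{\left(Y{\left(-3,-3 \right)} \right)} \right)} = \frac{1}{53810} - \left(\frac{25}{3} - -1\right) = \frac{1}{53810} - \left(\frac{25}{3} + 1\right) = \frac{1}{53810} - \frac{28}{3} = - \frac{1506677}{161430}$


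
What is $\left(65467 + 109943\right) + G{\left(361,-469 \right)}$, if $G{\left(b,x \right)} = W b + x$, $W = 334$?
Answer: $295515$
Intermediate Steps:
$G{\left(b,x \right)} = x + 334 b$ ($G{\left(b,x \right)} = 334 b + x = x + 334 b$)
$\left(65467 + 109943\right) + G{\left(361,-469 \right)} = \left(65467 + 109943\right) + \left(-469 + 334 \cdot 361\right) = 175410 + \left(-469 + 120574\right) = 175410 + 120105 = 295515$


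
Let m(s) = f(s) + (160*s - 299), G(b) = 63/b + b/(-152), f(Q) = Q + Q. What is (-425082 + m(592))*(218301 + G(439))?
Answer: -4799361639460891/66728 ≈ -7.1924e+10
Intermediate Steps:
f(Q) = 2*Q
G(b) = 63/b - b/152 (G(b) = 63/b + b*(-1/152) = 63/b - b/152)
m(s) = -299 + 162*s (m(s) = 2*s + (160*s - 299) = 2*s + (-299 + 160*s) = -299 + 162*s)
(-425082 + m(592))*(218301 + G(439)) = (-425082 + (-299 + 162*592))*(218301 + (63/439 - 1/152*439)) = (-425082 + (-299 + 95904))*(218301 + (63*(1/439) - 439/152)) = (-425082 + 95605)*(218301 + (63/439 - 439/152)) = -329477*(218301 - 183145/66728) = -329477*14566605983/66728 = -4799361639460891/66728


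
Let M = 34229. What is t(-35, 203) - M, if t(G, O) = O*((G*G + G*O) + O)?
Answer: -1186660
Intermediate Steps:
t(G, O) = O*(O + G**2 + G*O) (t(G, O) = O*((G**2 + G*O) + O) = O*(O + G**2 + G*O))
t(-35, 203) - M = 203*(203 + (-35)**2 - 35*203) - 1*34229 = 203*(203 + 1225 - 7105) - 34229 = 203*(-5677) - 34229 = -1152431 - 34229 = -1186660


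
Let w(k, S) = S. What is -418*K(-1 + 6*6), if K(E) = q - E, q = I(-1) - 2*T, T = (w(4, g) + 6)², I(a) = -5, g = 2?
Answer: 70224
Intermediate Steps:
T = 64 (T = (2 + 6)² = 8² = 64)
q = -133 (q = -5 - 2*64 = -5 - 128 = -133)
K(E) = -133 - E
-418*K(-1 + 6*6) = -418*(-133 - (-1 + 6*6)) = -418*(-133 - (-1 + 36)) = -418*(-133 - 1*35) = -418*(-133 - 35) = -418*(-168) = 70224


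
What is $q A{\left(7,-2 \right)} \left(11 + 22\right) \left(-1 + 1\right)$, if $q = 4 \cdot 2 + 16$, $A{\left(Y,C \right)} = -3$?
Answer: $0$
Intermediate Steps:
$q = 24$ ($q = 8 + 16 = 24$)
$q A{\left(7,-2 \right)} \left(11 + 22\right) \left(-1 + 1\right) = 24 \left(-3\right) \left(11 + 22\right) \left(-1 + 1\right) = - 72 \cdot 33 \cdot 0 = \left(-72\right) 0 = 0$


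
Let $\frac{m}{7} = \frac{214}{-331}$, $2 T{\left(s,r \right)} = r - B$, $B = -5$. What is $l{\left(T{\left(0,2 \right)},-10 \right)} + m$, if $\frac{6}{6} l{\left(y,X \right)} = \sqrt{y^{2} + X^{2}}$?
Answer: $- \frac{1498}{331} + \frac{\sqrt{449}}{2} \approx 6.0691$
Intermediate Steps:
$T{\left(s,r \right)} = \frac{5}{2} + \frac{r}{2}$ ($T{\left(s,r \right)} = \frac{r - -5}{2} = \frac{r + 5}{2} = \frac{5 + r}{2} = \frac{5}{2} + \frac{r}{2}$)
$l{\left(y,X \right)} = \sqrt{X^{2} + y^{2}}$ ($l{\left(y,X \right)} = \sqrt{y^{2} + X^{2}} = \sqrt{X^{2} + y^{2}}$)
$m = - \frac{1498}{331}$ ($m = 7 \frac{214}{-331} = 7 \cdot 214 \left(- \frac{1}{331}\right) = 7 \left(- \frac{214}{331}\right) = - \frac{1498}{331} \approx -4.5257$)
$l{\left(T{\left(0,2 \right)},-10 \right)} + m = \sqrt{\left(-10\right)^{2} + \left(\frac{5}{2} + \frac{1}{2} \cdot 2\right)^{2}} - \frac{1498}{331} = \sqrt{100 + \left(\frac{5}{2} + 1\right)^{2}} - \frac{1498}{331} = \sqrt{100 + \left(\frac{7}{2}\right)^{2}} - \frac{1498}{331} = \sqrt{100 + \frac{49}{4}} - \frac{1498}{331} = \sqrt{\frac{449}{4}} - \frac{1498}{331} = \frac{\sqrt{449}}{2} - \frac{1498}{331} = - \frac{1498}{331} + \frac{\sqrt{449}}{2}$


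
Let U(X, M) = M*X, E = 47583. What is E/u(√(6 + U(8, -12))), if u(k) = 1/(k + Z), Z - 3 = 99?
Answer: 4853466 + 142749*I*√10 ≈ 4.8535e+6 + 4.5141e+5*I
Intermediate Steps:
Z = 102 (Z = 3 + 99 = 102)
u(k) = 1/(102 + k) (u(k) = 1/(k + 102) = 1/(102 + k))
E/u(√(6 + U(8, -12))) = 47583/(1/(102 + √(6 - 12*8))) = 47583/(1/(102 + √(6 - 96))) = 47583/(1/(102 + √(-90))) = 47583/(1/(102 + 3*I*√10)) = 47583*(102 + 3*I*√10) = 4853466 + 142749*I*√10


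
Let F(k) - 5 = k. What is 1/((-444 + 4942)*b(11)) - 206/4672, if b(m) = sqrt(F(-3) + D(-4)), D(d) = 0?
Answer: -103/2336 + sqrt(2)/8996 ≈ -0.043935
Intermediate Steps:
F(k) = 5 + k
b(m) = sqrt(2) (b(m) = sqrt((5 - 3) + 0) = sqrt(2 + 0) = sqrt(2))
1/((-444 + 4942)*b(11)) - 206/4672 = 1/((-444 + 4942)*(sqrt(2))) - 206/4672 = (sqrt(2)/2)/4498 - 206*1/4672 = (sqrt(2)/2)/4498 - 103/2336 = sqrt(2)/8996 - 103/2336 = -103/2336 + sqrt(2)/8996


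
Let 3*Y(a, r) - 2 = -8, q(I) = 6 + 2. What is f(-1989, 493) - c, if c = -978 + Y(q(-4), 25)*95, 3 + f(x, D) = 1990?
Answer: 3155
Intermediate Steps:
f(x, D) = 1987 (f(x, D) = -3 + 1990 = 1987)
q(I) = 8
Y(a, r) = -2 (Y(a, r) = 2/3 + (1/3)*(-8) = 2/3 - 8/3 = -2)
c = -1168 (c = -978 - 2*95 = -978 - 190 = -1168)
f(-1989, 493) - c = 1987 - 1*(-1168) = 1987 + 1168 = 3155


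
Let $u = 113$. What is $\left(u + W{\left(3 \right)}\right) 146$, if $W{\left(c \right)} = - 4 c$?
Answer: $14746$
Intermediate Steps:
$\left(u + W{\left(3 \right)}\right) 146 = \left(113 - 12\right) 146 = 101 \cdot 146 = 14746$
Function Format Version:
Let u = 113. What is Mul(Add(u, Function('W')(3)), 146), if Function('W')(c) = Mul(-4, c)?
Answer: 14746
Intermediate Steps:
Mul(Add(u, Function('W')(3)), 146) = Mul(Add(113, Mul(-4, 3)), 146) = Mul(Add(113, -12), 146) = Mul(101, 146) = 14746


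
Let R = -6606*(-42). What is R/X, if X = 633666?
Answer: 46242/105611 ≈ 0.43785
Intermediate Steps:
R = 277452
R/X = 277452/633666 = 277452*(1/633666) = 46242/105611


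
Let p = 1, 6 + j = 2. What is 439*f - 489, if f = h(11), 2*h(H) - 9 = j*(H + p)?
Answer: -18099/2 ≈ -9049.5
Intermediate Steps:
j = -4 (j = -6 + 2 = -4)
h(H) = 5/2 - 2*H (h(H) = 9/2 + (-4*(H + 1))/2 = 9/2 + (-4*(1 + H))/2 = 9/2 + (-4 - 4*H)/2 = 9/2 + (-2 - 2*H) = 5/2 - 2*H)
f = -39/2 (f = 5/2 - 2*11 = 5/2 - 22 = -39/2 ≈ -19.500)
439*f - 489 = 439*(-39/2) - 489 = -17121/2 - 489 = -18099/2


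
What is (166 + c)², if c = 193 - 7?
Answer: 123904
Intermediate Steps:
c = 186
(166 + c)² = (166 + 186)² = 352² = 123904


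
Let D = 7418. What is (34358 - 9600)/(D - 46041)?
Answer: -24758/38623 ≈ -0.64102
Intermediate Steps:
(34358 - 9600)/(D - 46041) = (34358 - 9600)/(7418 - 46041) = 24758/(-38623) = 24758*(-1/38623) = -24758/38623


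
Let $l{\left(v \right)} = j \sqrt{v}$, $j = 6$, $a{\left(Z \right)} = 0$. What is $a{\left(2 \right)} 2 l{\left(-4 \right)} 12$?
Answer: $0$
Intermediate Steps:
$l{\left(v \right)} = 6 \sqrt{v}$
$a{\left(2 \right)} 2 l{\left(-4 \right)} 12 = 0 \cdot 2 \cdot 6 \sqrt{-4} \cdot 12 = 0 \cdot 6 \cdot 2 i 12 = 0 \cdot 12 i 12 = 0 \cdot 12 = 0$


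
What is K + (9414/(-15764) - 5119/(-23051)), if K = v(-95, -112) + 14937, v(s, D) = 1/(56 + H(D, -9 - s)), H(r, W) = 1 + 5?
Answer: 6009146649934/402309103 ≈ 14937.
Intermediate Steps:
H(r, W) = 6
v(s, D) = 1/62 (v(s, D) = 1/(56 + 6) = 1/62)
K = 926095/62 (K = 1/62 + 14937 = 926095/62 ≈ 14937.)
K + (9414/(-15764) - 5119/(-23051)) = 926095/62 + (9414/(-15764) - 5119/(-23051)) = 926095/62 + (9414*(-1/15764) - 5119*(-1/23051)) = 926095/62 + (-4707/7882 + 5119/23051) = 926095/62 - 9736157/25955426 = 6009146649934/402309103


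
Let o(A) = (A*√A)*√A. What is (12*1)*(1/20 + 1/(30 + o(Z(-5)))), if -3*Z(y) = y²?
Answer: 129/179 ≈ 0.72067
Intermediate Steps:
Z(y) = -y²/3
o(A) = A² (o(A) = A^(3/2)*√A = A²)
(12*1)*(1/20 + 1/(30 + o(Z(-5)))) = (12*1)*(1/20 + 1/(30 + (-⅓*(-5)²)²)) = 12*(1/20 + 1/(30 + (-⅓*25)²)) = 12*(1/20 + 1/(30 + (-25/3)²)) = 12*(1/20 + 1/(30 + 625/9)) = 12*(1/20 + 1/(895/9)) = 12*(1/20 + 9/895) = 12*(43/716) = 129/179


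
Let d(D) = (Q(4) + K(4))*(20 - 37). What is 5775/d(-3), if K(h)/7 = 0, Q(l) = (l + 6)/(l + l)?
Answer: -4620/17 ≈ -271.76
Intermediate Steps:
Q(l) = (6 + l)/(2*l) (Q(l) = (6 + l)/((2*l)) = (6 + l)*(1/(2*l)) = (6 + l)/(2*l))
K(h) = 0 (K(h) = 7*0 = 0)
d(D) = -85/4 (d(D) = ((½)*(6 + 4)/4 + 0)*(20 - 37) = ((½)*(¼)*10 + 0)*(-17) = (5/4 + 0)*(-17) = (5/4)*(-17) = -85/4)
5775/d(-3) = 5775/(-85/4) = 5775*(-4/85) = -4620/17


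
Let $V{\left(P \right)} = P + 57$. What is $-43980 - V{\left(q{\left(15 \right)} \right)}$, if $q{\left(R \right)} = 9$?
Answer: $-44046$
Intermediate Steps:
$V{\left(P \right)} = 57 + P$
$-43980 - V{\left(q{\left(15 \right)} \right)} = -43980 - \left(57 + 9\right) = -43980 - 66 = -44046$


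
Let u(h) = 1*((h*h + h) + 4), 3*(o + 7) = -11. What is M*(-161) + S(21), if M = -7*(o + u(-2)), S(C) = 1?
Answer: -15775/3 ≈ -5258.3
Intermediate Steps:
o = -32/3 (o = -7 + (1/3)*(-11) = -7 - 11/3 = -32/3 ≈ -10.667)
u(h) = 4 + h + h**2 (u(h) = 1*((h**2 + h) + 4) = 1*((h + h**2) + 4) = 1*(4 + h + h**2) = 4 + h + h**2)
M = 98/3 (M = -7*(-32/3 + (4 - 2 + (-2)**2)) = -7*(-32/3 + (4 - 2 + 4)) = -7*(-32/3 + 6) = -7*(-14/3) = 98/3 ≈ 32.667)
M*(-161) + S(21) = (98/3)*(-161) + 1 = -15778/3 + 1 = -15775/3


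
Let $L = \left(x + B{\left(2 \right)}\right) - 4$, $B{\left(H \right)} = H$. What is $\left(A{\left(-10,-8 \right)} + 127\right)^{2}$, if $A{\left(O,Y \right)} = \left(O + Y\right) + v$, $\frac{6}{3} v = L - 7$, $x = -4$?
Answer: $\frac{42025}{4} \approx 10506.0$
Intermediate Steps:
$L = -6$ ($L = \left(-4 + 2\right) - 4 = -2 - 4 = -6$)
$v = - \frac{13}{2}$ ($v = \frac{-6 - 7}{2} = \frac{1}{2} \left(-13\right) = - \frac{13}{2} \approx -6.5$)
$A{\left(O,Y \right)} = - \frac{13}{2} + O + Y$ ($A{\left(O,Y \right)} = \left(O + Y\right) - \frac{13}{2} = - \frac{13}{2} + O + Y$)
$\left(A{\left(-10,-8 \right)} + 127\right)^{2} = \left(\left(- \frac{13}{2} - 10 - 8\right) + 127\right)^{2} = \left(- \frac{49}{2} + 127\right)^{2} = \left(\frac{205}{2}\right)^{2} = \frac{42025}{4}$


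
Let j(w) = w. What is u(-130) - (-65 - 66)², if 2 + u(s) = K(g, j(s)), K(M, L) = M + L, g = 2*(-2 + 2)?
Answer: -17293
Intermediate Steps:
g = 0 (g = 2*0 = 0)
K(M, L) = L + M
u(s) = -2 + s (u(s) = -2 + (s + 0) = -2 + s)
u(-130) - (-65 - 66)² = (-2 - 130) - (-65 - 66)² = -132 - 1*(-131)² = -132 - 1*17161 = -132 - 17161 = -17293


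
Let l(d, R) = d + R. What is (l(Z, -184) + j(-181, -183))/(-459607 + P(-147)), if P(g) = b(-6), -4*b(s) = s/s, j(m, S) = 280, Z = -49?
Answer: -188/1838429 ≈ -0.00010226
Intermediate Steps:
b(s) = -¼ (b(s) = -s/(4*s) = -¼*1 = -¼)
P(g) = -¼
l(d, R) = R + d
(l(Z, -184) + j(-181, -183))/(-459607 + P(-147)) = ((-184 - 49) + 280)/(-459607 - ¼) = (-233 + 280)/(-1838429/4) = 47*(-4/1838429) = -188/1838429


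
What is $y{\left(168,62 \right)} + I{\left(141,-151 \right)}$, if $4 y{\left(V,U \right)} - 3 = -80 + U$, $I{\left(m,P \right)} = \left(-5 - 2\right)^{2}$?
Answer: $\frac{181}{4} \approx 45.25$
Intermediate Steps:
$I{\left(m,P \right)} = 49$ ($I{\left(m,P \right)} = \left(-7\right)^{2} = 49$)
$y{\left(V,U \right)} = - \frac{77}{4} + \frac{U}{4}$ ($y{\left(V,U \right)} = \frac{3}{4} + \frac{-80 + U}{4} = \frac{3}{4} + \left(-20 + \frac{U}{4}\right) = - \frac{77}{4} + \frac{U}{4}$)
$y{\left(168,62 \right)} + I{\left(141,-151 \right)} = \left(- \frac{77}{4} + \frac{1}{4} \cdot 62\right) + 49 = \left(- \frac{77}{4} + \frac{31}{2}\right) + 49 = - \frac{15}{4} + 49 = \frac{181}{4}$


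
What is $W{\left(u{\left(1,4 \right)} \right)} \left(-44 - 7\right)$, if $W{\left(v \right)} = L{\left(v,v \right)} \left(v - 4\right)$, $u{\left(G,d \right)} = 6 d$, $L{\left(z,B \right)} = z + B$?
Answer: $-48960$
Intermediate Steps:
$L{\left(z,B \right)} = B + z$
$W{\left(v \right)} = 2 v \left(-4 + v\right)$ ($W{\left(v \right)} = \left(v + v\right) \left(v - 4\right) = 2 v \left(-4 + v\right)$)
$W{\left(u{\left(1,4 \right)} \right)} \left(-44 - 7\right) = 2 \cdot 6 \cdot 4 \left(-4 + 6 \cdot 4\right) \left(-44 - 7\right) = 2 \cdot 24 \left(-4 + 24\right) \left(-51\right) = 2 \cdot 24 \cdot 20 \left(-51\right) = 960 \left(-51\right) = -48960$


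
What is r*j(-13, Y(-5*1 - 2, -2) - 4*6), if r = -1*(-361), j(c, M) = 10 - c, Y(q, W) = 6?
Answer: 8303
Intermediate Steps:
r = 361
r*j(-13, Y(-5*1 - 2, -2) - 4*6) = 361*(10 - 1*(-13)) = 361*(10 + 13) = 361*23 = 8303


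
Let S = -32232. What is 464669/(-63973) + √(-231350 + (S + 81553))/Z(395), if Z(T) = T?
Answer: -464669/63973 + I*√182029/395 ≈ -7.2635 + 1.0801*I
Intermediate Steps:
464669/(-63973) + √(-231350 + (S + 81553))/Z(395) = 464669/(-63973) + √(-231350 + (-32232 + 81553))/395 = 464669*(-1/63973) + √(-231350 + 49321)*(1/395) = -464669/63973 + √(-182029)*(1/395) = -464669/63973 + (I*√182029)*(1/395) = -464669/63973 + I*√182029/395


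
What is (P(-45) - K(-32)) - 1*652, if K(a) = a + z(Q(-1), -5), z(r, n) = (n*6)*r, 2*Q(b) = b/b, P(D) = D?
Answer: -650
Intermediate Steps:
Q(b) = ½ (Q(b) = (b/b)/2 = (½)*1 = ½)
z(r, n) = 6*n*r (z(r, n) = (6*n)*r = 6*n*r)
K(a) = -15 + a (K(a) = a + 6*(-5)*(½) = a - 15 = -15 + a)
(P(-45) - K(-32)) - 1*652 = (-45 - (-15 - 32)) - 1*652 = (-45 - 1*(-47)) - 652 = (-45 + 47) - 652 = 2 - 652 = -650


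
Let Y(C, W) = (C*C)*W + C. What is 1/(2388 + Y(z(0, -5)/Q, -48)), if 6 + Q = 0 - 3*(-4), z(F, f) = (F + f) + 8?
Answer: 2/4753 ≈ 0.00042079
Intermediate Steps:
z(F, f) = 8 + F + f
Q = 6 (Q = -6 + (0 - 3*(-4)) = -6 + (0 + 12) = -6 + 12 = 6)
Y(C, W) = C + W*C**2 (Y(C, W) = C**2*W + C = W*C**2 + C = C + W*C**2)
1/(2388 + Y(z(0, -5)/Q, -48)) = 1/(2388 + ((8 + 0 - 5)/6)*(1 + ((8 + 0 - 5)/6)*(-48))) = 1/(2388 + (3*(1/6))*(1 + (3*(1/6))*(-48))) = 1/(2388 + (1 + (1/2)*(-48))/2) = 1/(2388 + (1 - 24)/2) = 1/(2388 + (1/2)*(-23)) = 1/(2388 - 23/2) = 1/(4753/2) = 2/4753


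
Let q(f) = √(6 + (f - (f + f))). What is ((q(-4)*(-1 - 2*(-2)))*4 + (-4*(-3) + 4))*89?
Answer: 1424 + 1068*√10 ≈ 4801.3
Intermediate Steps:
q(f) = √(6 - f) (q(f) = √(6 + (f - 2*f)) = √(6 - f))
((q(-4)*(-1 - 2*(-2)))*4 + (-4*(-3) + 4))*89 = ((√(6 - 1*(-4))*(-1 - 2*(-2)))*4 + (-4*(-3) + 4))*89 = ((√(6 + 4)*(-1 + 4))*4 + (12 + 4))*89 = ((√10*3)*4 + 16)*89 = ((3*√10)*4 + 16)*89 = (12*√10 + 16)*89 = (16 + 12*√10)*89 = 1424 + 1068*√10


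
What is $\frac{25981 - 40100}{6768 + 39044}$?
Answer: $- \frac{14119}{45812} \approx -0.30819$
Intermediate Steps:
$\frac{25981 - 40100}{6768 + 39044} = - \frac{14119}{45812}$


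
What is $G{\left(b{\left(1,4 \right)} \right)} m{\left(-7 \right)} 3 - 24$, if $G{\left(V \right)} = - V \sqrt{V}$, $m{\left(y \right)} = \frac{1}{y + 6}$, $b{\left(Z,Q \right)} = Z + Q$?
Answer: $-24 + 15 \sqrt{5} \approx 9.541$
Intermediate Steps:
$b{\left(Z,Q \right)} = Q + Z$
$m{\left(y \right)} = \frac{1}{6 + y}$
$G{\left(V \right)} = - V^{\frac{3}{2}}$
$G{\left(b{\left(1,4 \right)} \right)} m{\left(-7 \right)} 3 - 24 = - \left(4 + 1\right)^{\frac{3}{2}} \frac{1}{6 - 7} \cdot 3 - 24 = - 5^{\frac{3}{2}} \frac{1}{-1} \cdot 3 - 24 = - 5 \sqrt{5} \left(\left(-1\right) 3\right) - 24 = - 5 \sqrt{5} \left(-3\right) - 24 = 15 \sqrt{5} - 24 = -24 + 15 \sqrt{5}$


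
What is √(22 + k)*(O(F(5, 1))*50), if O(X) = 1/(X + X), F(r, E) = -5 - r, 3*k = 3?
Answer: -5*√23/2 ≈ -11.990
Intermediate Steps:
k = 1 (k = (⅓)*3 = 1)
O(X) = 1/(2*X)
√(22 + k)*(O(F(5, 1))*50) = √(22 + 1)*((1/(2*(-5 - 1*5)))*50) = √23*((1/(2*(-5 - 5)))*50) = √23*(((½)/(-10))*50) = √23*(((½)*(-⅒))*50) = √23*(-1/20*50) = √23*(-5/2) = -5*√23/2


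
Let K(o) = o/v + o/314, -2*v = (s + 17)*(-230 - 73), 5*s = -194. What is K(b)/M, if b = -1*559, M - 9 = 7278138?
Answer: -16706833/75477863344266 ≈ -2.2135e-7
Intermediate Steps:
M = 7278147 (M = 9 + 7278138 = 7278147)
s = -194/5 (s = (⅕)*(-194) = -194/5 ≈ -38.800)
v = -33027/10 (v = -(-194/5 + 17)*(-230 - 73)/2 = -(-109)*(-303)/10 = -½*33027/5 = -33027/10 ≈ -3302.7)
b = -559
K(o) = 29887*o/10370478 (K(o) = o/(-33027/10) + o/314 = o*(-10/33027) + o*(1/314) = -10*o/33027 + o/314 = 29887*o/10370478)
K(b)/M = ((29887/10370478)*(-559))/7278147 = -16706833/10370478*1/7278147 = -16706833/75477863344266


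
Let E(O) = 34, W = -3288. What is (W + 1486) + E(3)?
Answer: -1768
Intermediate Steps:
(W + 1486) + E(3) = (-3288 + 1486) + 34 = -1802 + 34 = -1768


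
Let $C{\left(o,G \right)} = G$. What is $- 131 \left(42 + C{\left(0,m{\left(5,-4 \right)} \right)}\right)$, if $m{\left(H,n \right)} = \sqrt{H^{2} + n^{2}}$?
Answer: $-5502 - 131 \sqrt{41} \approx -6340.8$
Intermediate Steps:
$- 131 \left(42 + C{\left(0,m{\left(5,-4 \right)} \right)}\right) = - 131 \left(42 + \sqrt{5^{2} + \left(-4\right)^{2}}\right) = - 131 \left(42 + \sqrt{25 + 16}\right) = - 131 \left(42 + \sqrt{41}\right) = -5502 - 131 \sqrt{41}$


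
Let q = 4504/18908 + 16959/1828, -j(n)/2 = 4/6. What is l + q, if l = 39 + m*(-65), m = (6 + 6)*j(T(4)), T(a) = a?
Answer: 9405815045/8640956 ≈ 1088.5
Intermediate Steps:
j(n) = -4/3 (j(n) = -8/6 = -2*⅔ = -4/3)
m = -16 (m = (6 + 6)*(-4/3) = 12*(-4/3) = -16)
l = 1079 (l = 39 - 16*(-65) = 39 + 1040 = 1079)
q = 82223521/8640956 (q = 4504*(1/18908) + 16959*(1/1828) = 1126/4727 + 16959/1828 = 82223521/8640956 ≈ 9.5156)
l + q = 1079 + 82223521/8640956 = 9405815045/8640956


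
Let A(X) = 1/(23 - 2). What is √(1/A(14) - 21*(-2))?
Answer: 3*√7 ≈ 7.9373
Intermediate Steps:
A(X) = 1/21
√(1/A(14) - 21*(-2)) = √(1/(1/21) - 21*(-2)) = √(21 + 42) = √63 = 3*√7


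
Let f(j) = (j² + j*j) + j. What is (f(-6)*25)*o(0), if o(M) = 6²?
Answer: 59400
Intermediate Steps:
f(j) = j + 2*j² (f(j) = (j² + j²) + j = 2*j² + j = j + 2*j²)
o(M) = 36
(f(-6)*25)*o(0) = (-6*(1 + 2*(-6))*25)*36 = (-6*(1 - 12)*25)*36 = (-6*(-11)*25)*36 = (66*25)*36 = 1650*36 = 59400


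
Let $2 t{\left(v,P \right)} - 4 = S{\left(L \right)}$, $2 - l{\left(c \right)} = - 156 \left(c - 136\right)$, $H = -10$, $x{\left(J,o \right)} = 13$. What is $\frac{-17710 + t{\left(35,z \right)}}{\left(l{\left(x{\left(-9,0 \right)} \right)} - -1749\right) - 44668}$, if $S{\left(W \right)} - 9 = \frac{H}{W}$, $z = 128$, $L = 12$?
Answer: $\frac{212447}{745260} \approx 0.28506$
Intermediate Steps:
$l{\left(c \right)} = -21214 + 156 c$ ($l{\left(c \right)} = 2 - - 156 \left(c - 136\right) = 2 - - 156 \left(-136 + c\right) = 2 - \left(21216 - 156 c\right) = 2 + \left(-21216 + 156 c\right) = -21214 + 156 c$)
$S{\left(W \right)} = 9 - \frac{10}{W}$
$t{\left(v,P \right)} = \frac{73}{12}$ ($t{\left(v,P \right)} = 2 + \frac{9 - \frac{10}{12}}{2} = 2 + \frac{9 - \frac{5}{6}}{2} = 2 + \frac{1}{2} \cdot \frac{49}{6} = 2 + \frac{49}{12} = \frac{73}{12}$)
$\frac{-17710 + t{\left(35,z \right)}}{\left(l{\left(x{\left(-9,0 \right)} \right)} - -1749\right) - 44668} = \frac{-17710 + \frac{73}{12}}{\left(\left(-21214 + 156 \cdot 13\right) - -1749\right) - 44668} = - \frac{212447}{12 \left(\left(\left(-21214 + 2028\right) + 1749\right) - 44668\right)} = - \frac{212447}{12 \left(\left(-19186 + 1749\right) - 44668\right)} = - \frac{212447}{12 \left(-17437 - 44668\right)} = - \frac{212447}{12 \left(-62105\right)} = \left(- \frac{212447}{12}\right) \left(- \frac{1}{62105}\right) = \frac{212447}{745260}$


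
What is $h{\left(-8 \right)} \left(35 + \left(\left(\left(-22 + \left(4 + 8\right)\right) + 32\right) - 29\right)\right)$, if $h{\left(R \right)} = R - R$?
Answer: $0$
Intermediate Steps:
$h{\left(R \right)} = 0$
$h{\left(-8 \right)} \left(35 + \left(\left(\left(-22 + \left(4 + 8\right)\right) + 32\right) - 29\right)\right) = 0 \left(35 + \left(\left(\left(-22 + \left(4 + 8\right)\right) + 32\right) - 29\right)\right) = 0 \left(35 + \left(\left(\left(-22 + 12\right) + 32\right) - 29\right)\right) = 0 \left(35 + \left(\left(-10 + 32\right) - 29\right)\right) = 0 \left(35 + \left(22 - 29\right)\right) = 0 \left(35 - 7\right) = 0 \cdot 28 = 0$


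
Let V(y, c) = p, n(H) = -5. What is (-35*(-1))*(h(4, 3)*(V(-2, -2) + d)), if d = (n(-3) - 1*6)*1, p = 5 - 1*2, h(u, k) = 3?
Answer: -840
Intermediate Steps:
p = 3 (p = 5 - 2 = 3)
V(y, c) = 3
d = -11 (d = (-5 - 1*6)*1 = (-5 - 6)*1 = -11*1 = -11)
(-35*(-1))*(h(4, 3)*(V(-2, -2) + d)) = (-35*(-1))*(3*(3 - 11)) = 35*(3*(-8)) = 35*(-24) = -840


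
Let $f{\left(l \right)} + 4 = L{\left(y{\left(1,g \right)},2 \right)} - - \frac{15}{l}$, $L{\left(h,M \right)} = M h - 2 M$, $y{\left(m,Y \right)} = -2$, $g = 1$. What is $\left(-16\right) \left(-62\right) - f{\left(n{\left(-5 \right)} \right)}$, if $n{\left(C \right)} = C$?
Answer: $1007$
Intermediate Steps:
$L{\left(h,M \right)} = - 2 M + M h$
$f{\left(l \right)} = -12 + \frac{15}{l}$ ($f{\left(l \right)} = -4 + \left(2 \left(-2 - 2\right) - - \frac{15}{l}\right) = -4 + \left(2 \left(-4\right) + \frac{15}{l}\right) = -4 - \left(8 - \frac{15}{l}\right) = -12 + \frac{15}{l}$)
$\left(-16\right) \left(-62\right) - f{\left(n{\left(-5 \right)} \right)} = \left(-16\right) \left(-62\right) - \left(-12 + \frac{15}{-5}\right) = 992 - \left(-12 + 15 \left(- \frac{1}{5}\right)\right) = 992 - \left(-12 - 3\right) = 992 - -15 = 992 + 15 = 1007$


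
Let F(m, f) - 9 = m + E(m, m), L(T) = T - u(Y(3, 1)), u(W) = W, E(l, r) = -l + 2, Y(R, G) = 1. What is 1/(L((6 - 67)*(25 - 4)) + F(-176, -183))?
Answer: -1/1271 ≈ -0.00078678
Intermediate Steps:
E(l, r) = 2 - l
L(T) = -1 + T (L(T) = T - 1*1 = T - 1 = -1 + T)
F(m, f) = 11 (F(m, f) = 9 + (m + (2 - m)) = 9 + 2 = 11)
1/(L((6 - 67)*(25 - 4)) + F(-176, -183)) = 1/((-1 + (6 - 67)*(25 - 4)) + 11) = 1/((-1 - 61*21) + 11) = 1/((-1 - 1281) + 11) = 1/(-1282 + 11) = 1/(-1271) = -1/1271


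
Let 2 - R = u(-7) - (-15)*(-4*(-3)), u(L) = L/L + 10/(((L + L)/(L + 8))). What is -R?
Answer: 1248/7 ≈ 178.29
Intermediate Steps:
u(L) = 1 + 5*(8 + L)/L (u(L) = 1 + 10/(((2*L)/(8 + L))) = 1 + 10/((2*L/(8 + L))) = 1 + 10*((8 + L)/(2*L)) = 1 + 5*(8 + L)/L)
R = -1248/7 (R = 2 - ((6 + 40/(-7)) - (-15)*(-4*(-3))) = 2 - ((6 + 40*(-⅐)) - (-15)*12) = 2 - ((6 - 40/7) - 1*(-180)) = 2 - (2/7 + 180) = 2 - 1*1262/7 = 2 - 1262/7 = -1248/7 ≈ -178.29)
-R = -1*(-1248/7) = 1248/7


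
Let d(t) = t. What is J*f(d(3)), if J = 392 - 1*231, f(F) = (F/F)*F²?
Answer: 1449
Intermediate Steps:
f(F) = F² (f(F) = 1*F² = F²)
J = 161 (J = 392 - 231 = 161)
J*f(d(3)) = 161*3² = 161*9 = 1449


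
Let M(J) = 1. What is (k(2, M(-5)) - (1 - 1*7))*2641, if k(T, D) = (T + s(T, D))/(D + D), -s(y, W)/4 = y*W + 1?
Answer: 2641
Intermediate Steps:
s(y, W) = -4 - 4*W*y (s(y, W) = -4*(y*W + 1) = -4*(W*y + 1) = -4*(1 + W*y) = -4 - 4*W*y)
k(T, D) = (-4 + T - 4*D*T)/(2*D) (k(T, D) = (T + (-4 - 4*D*T))/(D + D) = (-4 + T - 4*D*T)/((2*D)) = (-4 + T - 4*D*T)*(1/(2*D)) = (-4 + T - 4*D*T)/(2*D))
(k(2, M(-5)) - (1 - 1*7))*2641 = ((½)*(-4 + 2 - 4*1*2)/1 - (1 - 1*7))*2641 = ((½)*1*(-4 + 2 - 8) - (1 - 7))*2641 = ((½)*1*(-10) - 1*(-6))*2641 = (-5 + 6)*2641 = 1*2641 = 2641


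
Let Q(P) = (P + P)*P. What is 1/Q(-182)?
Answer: 1/66248 ≈ 1.5095e-5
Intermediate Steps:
Q(P) = 2*P² (Q(P) = (2*P)*P = 2*P²)
1/Q(-182) = 1/(2*(-182)²) = 1/(2*33124) = 1/66248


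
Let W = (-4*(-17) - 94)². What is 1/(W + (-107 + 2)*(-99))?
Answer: 1/11071 ≈ 9.0326e-5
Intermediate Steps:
W = 676 (W = (68 - 94)² = (-26)² = 676)
1/(W + (-107 + 2)*(-99)) = 1/(676 + (-107 + 2)*(-99)) = 1/(676 - 105*(-99)) = 1/(676 + 10395) = 1/11071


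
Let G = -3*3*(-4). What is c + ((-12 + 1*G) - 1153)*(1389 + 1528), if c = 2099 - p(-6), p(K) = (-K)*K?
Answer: -3291158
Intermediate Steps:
p(K) = -K**2
G = 36 (G = -9*(-4) = 36)
c = 2135 (c = 2099 - (-1)*(-6)**2 = 2099 - (-1)*36 = 2099 - 1*(-36) = 2099 + 36 = 2135)
c + ((-12 + 1*G) - 1153)*(1389 + 1528) = 2135 + ((-12 + 1*36) - 1153)*(1389 + 1528) = 2135 + ((-12 + 36) - 1153)*2917 = 2135 + (24 - 1153)*2917 = 2135 - 1129*2917 = 2135 - 3293293 = -3291158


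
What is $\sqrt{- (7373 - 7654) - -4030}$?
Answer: $3 \sqrt{479} \approx 65.658$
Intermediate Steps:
$\sqrt{- (7373 - 7654) - -4030} = \sqrt{- (7373 - 7654) + 4030} = \sqrt{\left(-1\right) \left(-281\right) + 4030} = \sqrt{281 + 4030} = \sqrt{4311} = 3 \sqrt{479}$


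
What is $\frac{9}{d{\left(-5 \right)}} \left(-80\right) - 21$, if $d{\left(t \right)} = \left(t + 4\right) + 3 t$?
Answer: $24$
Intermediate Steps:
$d{\left(t \right)} = 4 + 4 t$ ($d{\left(t \right)} = \left(4 + t\right) + 3 t = 4 + 4 t$)
$\frac{9}{d{\left(-5 \right)}} \left(-80\right) - 21 = \frac{9}{4 + 4 \left(-5\right)} \left(-80\right) - 21 = \frac{9}{4 - 20} \left(-80\right) - 21 = \frac{9}{-16} \left(-80\right) - 21 = 9 \left(- \frac{1}{16}\right) \left(-80\right) - 21 = \left(- \frac{9}{16}\right) \left(-80\right) - 21 = 45 - 21 = 24$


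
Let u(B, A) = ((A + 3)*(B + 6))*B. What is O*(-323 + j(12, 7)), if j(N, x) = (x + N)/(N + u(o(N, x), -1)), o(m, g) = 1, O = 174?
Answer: -728973/13 ≈ -56075.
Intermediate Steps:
u(B, A) = B*(3 + A)*(6 + B) (u(B, A) = ((3 + A)*(6 + B))*B = B*(3 + A)*(6 + B))
j(N, x) = (N + x)/(14 + N) (j(N, x) = (x + N)/(N + 1*(18 + 3*1 + 6*(-1) - 1*1)) = (N + x)/(N + 1*(18 + 3 - 6 - 1)) = (N + x)/(N + 1*14) = (N + x)/(N + 14) = (N + x)/(14 + N))
O*(-323 + j(12, 7)) = 174*(-323 + (12 + 7)/(14 + 12)) = 174*(-323 + 19/26) = 174*(-8379/26) = -728973/13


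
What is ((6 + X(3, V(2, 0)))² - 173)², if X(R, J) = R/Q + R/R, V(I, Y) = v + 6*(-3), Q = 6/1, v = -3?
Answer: 218089/16 ≈ 13631.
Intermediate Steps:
Q = 6 (Q = 6*1 = 6)
V(I, Y) = -21 (V(I, Y) = -3 + 6*(-3) = -3 - 18 = -21)
X(R, J) = 1 + R/6 (X(R, J) = R/6 + R/R = R*(⅙) + 1 = R/6 + 1 = 1 + R/6)
((6 + X(3, V(2, 0)))² - 173)² = ((6 + (1 + (⅙)*3))² - 173)² = ((6 + (1 + ½))² - 173)² = ((6 + 3/2)² - 173)² = ((15/2)² - 173)² = (225/4 - 173)² = (-467/4)² = 218089/16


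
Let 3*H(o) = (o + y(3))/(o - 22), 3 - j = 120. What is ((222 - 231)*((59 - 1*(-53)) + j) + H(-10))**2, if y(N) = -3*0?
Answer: 4687225/2304 ≈ 2034.4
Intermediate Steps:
y(N) = 0
j = -117 (j = 3 - 1*120 = 3 - 120 = -117)
H(o) = o/(3*(-22 + o)) (H(o) = ((o + 0)/(o - 22))/3 = (o/(-22 + o))/3 = o/(3*(-22 + o)))
((222 - 231)*((59 - 1*(-53)) + j) + H(-10))**2 = ((222 - 231)*((59 - 1*(-53)) - 117) + (1/3)*(-10)/(-22 - 10))**2 = (-9*((59 + 53) - 117) + (1/3)*(-10)/(-32))**2 = (-9*(112 - 117) + (1/3)*(-10)*(-1/32))**2 = (-9*(-5) + 5/48)**2 = (45 + 5/48)**2 = (2165/48)**2 = 4687225/2304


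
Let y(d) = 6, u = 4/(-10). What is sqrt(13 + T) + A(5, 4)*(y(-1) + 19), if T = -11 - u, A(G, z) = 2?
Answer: 50 + 2*sqrt(15)/5 ≈ 51.549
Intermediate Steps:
u = -2/5 (u = 4*(-1/10) = -2/5 ≈ -0.40000)
T = -53/5 (T = -11 - 1*(-2/5) = -11 + 2/5 = -53/5 ≈ -10.600)
sqrt(13 + T) + A(5, 4)*(y(-1) + 19) = sqrt(13 - 53/5) + 2*(6 + 19) = sqrt(12/5) + 2*25 = 2*sqrt(15)/5 + 50 = 50 + 2*sqrt(15)/5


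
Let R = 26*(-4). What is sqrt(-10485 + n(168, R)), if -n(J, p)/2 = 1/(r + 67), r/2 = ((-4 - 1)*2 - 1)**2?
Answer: I*sqrt(1001118903)/309 ≈ 102.4*I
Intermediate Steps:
r = 242 (r = 2*((-4 - 1)*2 - 1)**2 = 2*(-5*2 - 1)**2 = 2*(-10 - 1)**2 = 2*(-11)**2 = 2*121 = 242)
R = -104
n(J, p) = -2/309 (n(J, p) = -2/(242 + 67) = -2/309)
sqrt(-10485 + n(168, R)) = sqrt(-10485 - 2/309) = sqrt(-3239867/309) = I*sqrt(1001118903)/309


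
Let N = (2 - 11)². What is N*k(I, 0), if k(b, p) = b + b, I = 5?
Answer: 810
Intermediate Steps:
k(b, p) = 2*b
N = 81 (N = (-9)² = 81)
N*k(I, 0) = 81*(2*5) = 81*10 = 810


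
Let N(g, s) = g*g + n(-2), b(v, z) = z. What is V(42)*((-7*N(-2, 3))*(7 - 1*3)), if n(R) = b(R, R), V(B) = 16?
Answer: -896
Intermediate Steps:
n(R) = R
N(g, s) = -2 + g**2 (N(g, s) = g*g - 2 = g**2 - 2 = -2 + g**2)
V(42)*((-7*N(-2, 3))*(7 - 1*3)) = 16*((-7*(-2 + (-2)**2))*(7 - 1*3)) = 16*((-7*(-2 + 4))*(7 - 3)) = 16*(-7*2*4) = 16*(-14*4) = 16*(-56) = -896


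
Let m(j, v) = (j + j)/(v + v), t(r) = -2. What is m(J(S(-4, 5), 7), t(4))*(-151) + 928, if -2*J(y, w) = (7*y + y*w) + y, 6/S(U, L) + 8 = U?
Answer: 9689/8 ≈ 1211.1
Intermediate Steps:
S(U, L) = 6/(-8 + U)
J(y, w) = -4*y - w*y/2 (J(y, w) = -((7*y + y*w) + y)/2 = -((7*y + w*y) + y)/2 = -(8*y + w*y)/2 = -4*y - w*y/2)
m(j, v) = j/v (m(j, v) = (2*j)/((2*v)) = (2*j)*(1/(2*v)) = j/v)
m(J(S(-4, 5), 7), t(4))*(-151) + 928 = (-6/(-8 - 4)*(8 + 7)/2/(-2))*(-151) + 928 = (-½*6/(-12)*15*(-½))*(-151) + 928 = (-½*6*(-1/12)*15*(-½))*(-151) + 928 = (-½*(-½)*15*(-½))*(-151) + 928 = ((15/4)*(-½))*(-151) + 928 = -15/8*(-151) + 928 = 2265/8 + 928 = 9689/8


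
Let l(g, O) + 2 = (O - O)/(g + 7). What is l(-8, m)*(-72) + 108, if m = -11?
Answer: 252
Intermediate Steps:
l(g, O) = -2 (l(g, O) = -2 + (O - O)/(g + 7) = -2 + 0/(7 + g) = -2 + 0 = -2)
l(-8, m)*(-72) + 108 = -2*(-72) + 108 = 144 + 108 = 252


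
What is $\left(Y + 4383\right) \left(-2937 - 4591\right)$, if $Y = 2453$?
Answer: $-51461408$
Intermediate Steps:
$\left(Y + 4383\right) \left(-2937 - 4591\right) = \left(2453 + 4383\right) \left(-2937 - 4591\right) = 6836 \left(-7528\right) = -51461408$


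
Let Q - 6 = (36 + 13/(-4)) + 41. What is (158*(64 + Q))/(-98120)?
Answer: -9085/39248 ≈ -0.23148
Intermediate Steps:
Q = 319/4 (Q = 6 + ((36 + 13/(-4)) + 41) = 6 + ((36 + 13*(-¼)) + 41) = 6 + ((36 - 13/4) + 41) = 6 + (131/4 + 41) = 6 + 295/4 = 319/4 ≈ 79.750)
(158*(64 + Q))/(-98120) = (158*(64 + 319/4))/(-98120) = (158*(575/4))*(-1/98120) = (45425/2)*(-1/98120) = -9085/39248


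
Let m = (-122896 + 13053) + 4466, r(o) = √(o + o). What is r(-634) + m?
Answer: -105377 + 2*I*√317 ≈ -1.0538e+5 + 35.609*I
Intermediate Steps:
r(o) = √2*√o (r(o) = √(2*o) = √2*√o)
m = -105377 (m = -109843 + 4466 = -105377)
r(-634) + m = √2*√(-634) - 105377 = √2*(I*√634) - 105377 = 2*I*√317 - 105377 = -105377 + 2*I*√317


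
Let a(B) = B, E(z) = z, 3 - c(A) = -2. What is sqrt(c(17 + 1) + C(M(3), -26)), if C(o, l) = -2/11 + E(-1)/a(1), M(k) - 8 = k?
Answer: sqrt(462)/11 ≈ 1.9540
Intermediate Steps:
M(k) = 8 + k
c(A) = 5 (c(A) = 3 - 1*(-2) = 3 + 2 = 5)
C(o, l) = -13/11 (C(o, l) = -2/11 - 1/1 = -2*1/11 - 1*1 = -2/11 - 1 = -13/11)
sqrt(c(17 + 1) + C(M(3), -26)) = sqrt(5 - 13/11) = sqrt(42/11) = sqrt(462)/11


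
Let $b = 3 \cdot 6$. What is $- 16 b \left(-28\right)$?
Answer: $8064$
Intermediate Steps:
$b = 18$
$- 16 b \left(-28\right) = \left(-16\right) 18 \left(-28\right) = \left(-288\right) \left(-28\right) = 8064$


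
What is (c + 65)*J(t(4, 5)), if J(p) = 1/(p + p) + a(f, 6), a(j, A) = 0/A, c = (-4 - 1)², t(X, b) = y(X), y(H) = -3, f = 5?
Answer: -15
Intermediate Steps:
t(X, b) = -3
c = 25 (c = (-5)² = 25)
a(j, A) = 0
J(p) = 1/(2*p) (J(p) = 1/(p + p) + 0 = 1/(2*p) + 0 = 1/(2*p))
(c + 65)*J(t(4, 5)) = (25 + 65)*((½)/(-3)) = 90*((½)*(-⅓)) = 90*(-⅙) = -15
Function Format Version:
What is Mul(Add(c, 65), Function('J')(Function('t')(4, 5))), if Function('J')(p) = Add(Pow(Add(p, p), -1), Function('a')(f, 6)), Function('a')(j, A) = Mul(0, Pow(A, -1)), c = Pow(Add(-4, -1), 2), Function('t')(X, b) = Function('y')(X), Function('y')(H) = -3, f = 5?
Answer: -15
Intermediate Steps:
Function('t')(X, b) = -3
c = 25 (c = Pow(-5, 2) = 25)
Function('a')(j, A) = 0
Function('J')(p) = Mul(Rational(1, 2), Pow(p, -1)) (Function('J')(p) = Add(Pow(Add(p, p), -1), 0) = Add(Pow(Mul(2, p), -1), 0) = Add(Mul(Rational(1, 2), Pow(p, -1)), 0) = Mul(Rational(1, 2), Pow(p, -1)))
Mul(Add(c, 65), Function('J')(Function('t')(4, 5))) = Mul(Add(25, 65), Mul(Rational(1, 2), Pow(-3, -1))) = Mul(90, Mul(Rational(1, 2), Rational(-1, 3))) = Mul(90, Rational(-1, 6)) = -15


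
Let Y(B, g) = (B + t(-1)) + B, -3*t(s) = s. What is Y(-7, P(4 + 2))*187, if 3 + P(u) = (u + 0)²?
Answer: -7667/3 ≈ -2555.7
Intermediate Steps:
P(u) = -3 + u² (P(u) = -3 + (u + 0)² = -3 + u²)
t(s) = -s/3
Y(B, g) = ⅓ + 2*B (Y(B, g) = (B - ⅓*(-1)) + B = (B + ⅓) + B = (⅓ + B) + B = ⅓ + 2*B)
Y(-7, P(4 + 2))*187 = (⅓ + 2*(-7))*187 = (⅓ - 14)*187 = -41/3*187 = -7667/3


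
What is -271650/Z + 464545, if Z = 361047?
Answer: 55907435655/120349 ≈ 4.6454e+5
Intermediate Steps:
-271650/Z + 464545 = -271650/361047 + 464545 = -271650*1/361047 + 464545 = -90550/120349 + 464545 = 55907435655/120349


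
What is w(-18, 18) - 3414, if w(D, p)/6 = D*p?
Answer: -5358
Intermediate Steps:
w(D, p) = 6*D*p (w(D, p) = 6*(D*p) = 6*D*p)
w(-18, 18) - 3414 = 6*(-18)*18 - 3414 = -1944 - 3414 = -5358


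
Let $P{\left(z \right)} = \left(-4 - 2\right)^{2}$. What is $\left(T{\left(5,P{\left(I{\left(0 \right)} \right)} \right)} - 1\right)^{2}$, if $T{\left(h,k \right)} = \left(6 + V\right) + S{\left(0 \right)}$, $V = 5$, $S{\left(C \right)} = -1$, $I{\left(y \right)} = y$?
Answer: $81$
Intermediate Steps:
$P{\left(z \right)} = 36$ ($P{\left(z \right)} = \left(-6\right)^{2} = 36$)
$T{\left(h,k \right)} = 10$ ($T{\left(h,k \right)} = \left(6 + 5\right) - 1 = 11 - 1 = 10$)
$\left(T{\left(5,P{\left(I{\left(0 \right)} \right)} \right)} - 1\right)^{2} = \left(10 - 1\right)^{2} = 9^{2} = 81$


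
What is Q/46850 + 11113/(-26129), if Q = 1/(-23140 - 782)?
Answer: -12454846990229/29283964395300 ≈ -0.42531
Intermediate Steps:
Q = -1/23922 (Q = 1/(-23922) = -1/23922 ≈ -4.1803e-5)
Q/46850 + 11113/(-26129) = -1/23922/46850 + 11113/(-26129) = -1/23922*1/46850 + 11113*(-1/26129) = -1/1120745700 - 11113/26129 = -12454846990229/29283964395300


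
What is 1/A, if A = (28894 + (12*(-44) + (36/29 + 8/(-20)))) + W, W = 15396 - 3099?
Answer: 145/5896257 ≈ 2.4592e-5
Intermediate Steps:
W = 12297
A = 5896257/145 (A = (28894 + (12*(-44) + (36/29 + 8/(-20)))) + 12297 = (28894 + (-528 + (36*(1/29) + 8*(-1/20)))) + 12297 = (28894 + (-528 + (36/29 - 2/5))) + 12297 = (28894 + (-528 + 122/145)) + 12297 = (28894 - 76438/145) + 12297 = 4113192/145 + 12297 = 5896257/145 ≈ 40664.)
1/A = 1/(5896257/145) = 145/5896257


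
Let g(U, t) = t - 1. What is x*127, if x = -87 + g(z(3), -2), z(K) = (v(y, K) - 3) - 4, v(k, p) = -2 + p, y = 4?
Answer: -11430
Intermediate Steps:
z(K) = -9 + K (z(K) = ((-2 + K) - 3) - 4 = (-5 + K) - 4 = -9 + K)
g(U, t) = -1 + t
x = -90 (x = -87 + (-1 - 2) = -87 - 3 = -90)
x*127 = -90*127 = -11430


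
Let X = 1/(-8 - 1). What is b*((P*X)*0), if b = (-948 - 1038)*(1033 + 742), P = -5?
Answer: 0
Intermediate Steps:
b = -3525150 (b = -1986*1775 = -3525150)
X = -⅑ (X = 1/(-9) = -⅑ ≈ -0.11111)
b*((P*X)*0) = -3525150*(-5*(-⅑))*0 = -5875250*0/3 = -3525150*0 = 0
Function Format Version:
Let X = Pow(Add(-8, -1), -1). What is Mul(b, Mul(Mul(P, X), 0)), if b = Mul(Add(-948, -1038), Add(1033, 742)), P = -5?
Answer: 0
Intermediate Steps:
b = -3525150 (b = Mul(-1986, 1775) = -3525150)
X = Rational(-1, 9) (X = Pow(-9, -1) = Rational(-1, 9) ≈ -0.11111)
Mul(b, Mul(Mul(P, X), 0)) = Mul(-3525150, Mul(Mul(-5, Rational(-1, 9)), 0)) = Mul(-3525150, Mul(Rational(5, 9), 0)) = Mul(-3525150, 0) = 0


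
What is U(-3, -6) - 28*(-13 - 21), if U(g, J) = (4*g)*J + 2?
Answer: 1026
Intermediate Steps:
U(g, J) = 2 + 4*J*g (U(g, J) = 4*J*g + 2 = 2 + 4*J*g)
U(-3, -6) - 28*(-13 - 21) = (2 + 4*(-6)*(-3)) - 28*(-13 - 21) = (2 + 72) - 28*(-34) = 74 + 952 = 1026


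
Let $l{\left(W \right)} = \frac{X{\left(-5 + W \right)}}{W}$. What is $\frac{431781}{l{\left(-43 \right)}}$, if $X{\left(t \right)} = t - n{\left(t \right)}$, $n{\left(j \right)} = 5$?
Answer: $\frac{18566583}{53} \approx 3.5031 \cdot 10^{5}$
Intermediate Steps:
$X{\left(t \right)} = -5 + t$ ($X{\left(t \right)} = t - 5 = -5 + t$)
$l{\left(W \right)} = \frac{-10 + W}{W}$ ($l{\left(W \right)} = \frac{-5 + \left(-5 + W\right)}{W} = \frac{-10 + W}{W}$)
$\frac{431781}{l{\left(-43 \right)}} = \frac{431781}{\frac{1}{-43} \left(-10 - 43\right)} = \frac{431781}{\left(- \frac{1}{43}\right) \left(-53\right)} = \frac{431781}{\frac{53}{43}} = 431781 \cdot \frac{43}{53} = \frac{18566583}{53}$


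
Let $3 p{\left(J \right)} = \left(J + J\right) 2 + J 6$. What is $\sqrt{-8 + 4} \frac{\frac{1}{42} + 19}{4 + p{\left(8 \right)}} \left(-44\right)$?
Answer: $- \frac{8789 i}{161} \approx - 54.59 i$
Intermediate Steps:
$p{\left(J \right)} = \frac{10 J}{3}$ ($p{\left(J \right)} = \frac{\left(J + J\right) 2 + J 6}{3} = \frac{2 J 2 + 6 J}{3} = \frac{4 J + 6 J}{3} = \frac{10 J}{3}$)
$\sqrt{-8 + 4} \frac{\frac{1}{42} + 19}{4 + p{\left(8 \right)}} \left(-44\right) = \sqrt{-8 + 4} \frac{\frac{1}{42} + 19}{4 + \frac{10}{3} \cdot 8} \left(-44\right) = \sqrt{-4} \frac{\frac{1}{42} + 19}{4 + \frac{80}{3}} \left(-44\right) = 2 i \frac{799}{42 \cdot \frac{92}{3}} \left(-44\right) = 2 i \frac{799}{42} \cdot \frac{3}{92} \left(-44\right) = 2 i \frac{799}{1288} \left(-44\right) = \frac{799 i}{644} \left(-44\right) = - \frac{8789 i}{161}$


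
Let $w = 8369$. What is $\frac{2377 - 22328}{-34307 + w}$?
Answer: $\frac{19951}{25938} \approx 0.76918$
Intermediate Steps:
$\frac{2377 - 22328}{-34307 + w} = \frac{2377 - 22328}{-34307 + 8369} = - \frac{19951}{-25938} = \left(-19951\right) \left(- \frac{1}{25938}\right) = \frac{19951}{25938}$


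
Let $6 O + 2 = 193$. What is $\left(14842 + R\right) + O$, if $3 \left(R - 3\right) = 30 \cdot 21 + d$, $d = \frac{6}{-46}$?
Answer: $\frac{2081977}{138} \approx 15087.0$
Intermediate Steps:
$O = \frac{191}{6}$ ($O = - \frac{1}{3} + \frac{1}{6} \cdot 193 = - \frac{1}{3} + \frac{193}{6} = \frac{191}{6} \approx 31.833$)
$d = - \frac{3}{23}$ ($d = 6 \left(- \frac{1}{46}\right) = - \frac{3}{23} \approx -0.13043$)
$R = \frac{4898}{23}$ ($R = 3 + \frac{30 \cdot 21 - \frac{3}{23}}{3} = 3 + \frac{630 - \frac{3}{23}}{3} = 3 + \frac{1}{3} \cdot \frac{14487}{23} = 3 + \frac{4829}{23} = \frac{4898}{23} \approx 212.96$)
$\left(14842 + R\right) + O = \left(14842 + \frac{4898}{23}\right) + \frac{191}{6} = \frac{346264}{23} + \frac{191}{6} = \frac{2081977}{138}$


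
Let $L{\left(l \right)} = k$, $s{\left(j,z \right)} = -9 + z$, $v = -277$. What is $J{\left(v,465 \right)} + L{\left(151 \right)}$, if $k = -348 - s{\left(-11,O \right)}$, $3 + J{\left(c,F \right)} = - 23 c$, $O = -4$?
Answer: $6033$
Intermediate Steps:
$J{\left(c,F \right)} = -3 - 23 c$
$k = -335$ ($k = -348 - \left(-9 - 4\right) = -348 - -13 = -348 + 13 = -335$)
$L{\left(l \right)} = -335$
$J{\left(v,465 \right)} + L{\left(151 \right)} = \left(-3 - -6371\right) - 335 = \left(-3 + 6371\right) - 335 = 6368 - 335 = 6033$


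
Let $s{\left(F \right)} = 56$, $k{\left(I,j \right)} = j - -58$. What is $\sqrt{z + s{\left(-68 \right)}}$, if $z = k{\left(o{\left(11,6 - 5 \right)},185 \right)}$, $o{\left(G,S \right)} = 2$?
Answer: $\sqrt{299} \approx 17.292$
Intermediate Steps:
$k{\left(I,j \right)} = 58 + j$ ($k{\left(I,j \right)} = j + 58 = 58 + j$)
$z = 243$ ($z = 58 + 185 = 243$)
$\sqrt{z + s{\left(-68 \right)}} = \sqrt{243 + 56} = \sqrt{299}$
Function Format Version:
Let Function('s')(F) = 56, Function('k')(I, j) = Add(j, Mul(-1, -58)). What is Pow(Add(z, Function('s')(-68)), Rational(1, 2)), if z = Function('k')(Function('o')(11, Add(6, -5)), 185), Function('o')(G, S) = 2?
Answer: Pow(299, Rational(1, 2)) ≈ 17.292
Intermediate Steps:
Function('k')(I, j) = Add(58, j) (Function('k')(I, j) = Add(j, 58) = Add(58, j))
z = 243 (z = Add(58, 185) = 243)
Pow(Add(z, Function('s')(-68)), Rational(1, 2)) = Pow(Add(243, 56), Rational(1, 2)) = Pow(299, Rational(1, 2))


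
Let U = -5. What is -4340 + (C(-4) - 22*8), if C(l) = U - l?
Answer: -4517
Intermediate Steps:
C(l) = -5 - l
-4340 + (C(-4) - 22*8) = -4340 + ((-5 - 1*(-4)) - 22*8) = -4340 + ((-5 + 4) - 176) = -4340 + (-1 - 176) = -4340 - 177 = -4517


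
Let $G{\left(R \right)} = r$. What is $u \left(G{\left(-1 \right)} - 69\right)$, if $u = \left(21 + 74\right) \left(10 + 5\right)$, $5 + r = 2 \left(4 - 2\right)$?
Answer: $-99750$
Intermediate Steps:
$r = -1$ ($r = -5 + 2 \left(4 - 2\right) = -5 + 2 \cdot 2 = -5 + 4 = -1$)
$u = 1425$ ($u = 95 \cdot 15 = 1425$)
$G{\left(R \right)} = -1$
$u \left(G{\left(-1 \right)} - 69\right) = 1425 \left(-1 - 69\right) = 1425 \left(-70\right) = -99750$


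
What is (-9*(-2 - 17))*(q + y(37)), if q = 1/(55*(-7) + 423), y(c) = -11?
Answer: -3753/2 ≈ -1876.5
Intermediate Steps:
q = 1/38 (q = 1/(-385 + 423) = 1/38 ≈ 0.026316)
(-9*(-2 - 17))*(q + y(37)) = (-9*(-2 - 17))*(1/38 - 11) = -9*(-19)*(-417/38) = 171*(-417/38) = -3753/2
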